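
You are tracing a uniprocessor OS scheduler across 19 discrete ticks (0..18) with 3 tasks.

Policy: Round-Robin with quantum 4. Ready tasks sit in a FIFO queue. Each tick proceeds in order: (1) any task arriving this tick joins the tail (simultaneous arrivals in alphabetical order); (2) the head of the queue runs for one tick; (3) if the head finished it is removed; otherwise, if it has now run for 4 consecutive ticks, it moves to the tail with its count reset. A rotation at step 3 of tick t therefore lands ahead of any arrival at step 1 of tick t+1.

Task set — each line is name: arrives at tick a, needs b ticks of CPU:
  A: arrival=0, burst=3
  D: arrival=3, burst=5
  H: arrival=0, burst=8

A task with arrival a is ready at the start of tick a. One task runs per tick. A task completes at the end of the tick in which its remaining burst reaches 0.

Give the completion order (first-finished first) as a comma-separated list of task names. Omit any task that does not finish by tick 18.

t=0: queue=[A,H] q_used=0 → run A
t=1: queue=[A,H] q_used=1 → run A
t=2: queue=[A,H] q_used=2 → run A
t=3: queue=[H,D] q_used=0 → run H
t=4: queue=[H,D] q_used=1 → run H
t=5: queue=[H,D] q_used=2 → run H
t=6: queue=[H,D] q_used=3 → run H
t=7: queue=[D,H] q_used=0 → run D
t=8: queue=[D,H] q_used=1 → run D
t=9: queue=[D,H] q_used=2 → run D
t=10: queue=[D,H] q_used=3 → run D
t=11: queue=[H,D] q_used=0 → run H
t=12: queue=[H,D] q_used=1 → run H
t=13: queue=[H,D] q_used=2 → run H
t=14: queue=[H,D] q_used=3 → run H
t=15: queue=[D] q_used=0 → run D
t=16: (idle)
t=17: (idle)
t=18: (idle)

completion order = A, H, D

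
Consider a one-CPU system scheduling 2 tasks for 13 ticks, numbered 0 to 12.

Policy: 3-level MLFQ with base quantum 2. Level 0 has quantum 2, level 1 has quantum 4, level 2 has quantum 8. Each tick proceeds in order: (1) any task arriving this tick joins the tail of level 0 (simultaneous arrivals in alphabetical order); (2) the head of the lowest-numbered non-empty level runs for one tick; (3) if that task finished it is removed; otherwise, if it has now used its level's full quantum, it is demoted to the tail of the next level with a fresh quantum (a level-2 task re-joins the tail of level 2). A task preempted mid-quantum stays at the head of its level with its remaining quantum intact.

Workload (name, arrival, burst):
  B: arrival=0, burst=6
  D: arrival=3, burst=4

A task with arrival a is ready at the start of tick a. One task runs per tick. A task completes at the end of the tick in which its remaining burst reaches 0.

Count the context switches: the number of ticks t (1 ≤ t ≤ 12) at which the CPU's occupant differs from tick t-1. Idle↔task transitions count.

context switches = 4

t=0: L0/L1/L2 = B/-/- → run B
t=1: L0/L1/L2 = B/-/- → run B
t=2: L0/L1/L2 = -/B/- → run B
t=3: L0/L1/L2 = D/B/- → run D
t=4: L0/L1/L2 = D/B/- → run D
t=5: L0/L1/L2 = -/BD/- → run B
t=6: L0/L1/L2 = -/BD/- → run B
t=7: L0/L1/L2 = -/BD/- → run B
t=8: L0/L1/L2 = -/D/- → run D
t=9: L0/L1/L2 = -/D/- → run D
t=10: (idle)
t=11: (idle)
t=12: (idle)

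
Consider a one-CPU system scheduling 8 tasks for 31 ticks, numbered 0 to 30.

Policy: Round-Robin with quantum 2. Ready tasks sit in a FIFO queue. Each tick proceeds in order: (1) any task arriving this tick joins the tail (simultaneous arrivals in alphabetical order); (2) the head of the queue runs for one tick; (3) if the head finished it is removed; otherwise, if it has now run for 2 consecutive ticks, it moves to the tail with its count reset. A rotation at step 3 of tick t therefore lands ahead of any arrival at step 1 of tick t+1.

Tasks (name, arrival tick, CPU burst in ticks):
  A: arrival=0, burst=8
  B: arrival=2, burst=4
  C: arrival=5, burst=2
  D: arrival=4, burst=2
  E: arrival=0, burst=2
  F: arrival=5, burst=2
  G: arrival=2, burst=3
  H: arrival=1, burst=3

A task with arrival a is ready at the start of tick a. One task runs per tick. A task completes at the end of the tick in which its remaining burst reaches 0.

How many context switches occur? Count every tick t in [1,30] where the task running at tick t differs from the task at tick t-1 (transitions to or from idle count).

t=0: queue=[A,E] q_used=0 → run A
t=1: queue=[A,E,H] q_used=1 → run A
t=2: queue=[E,H,A,B,G] q_used=0 → run E
t=3: queue=[E,H,A,B,G] q_used=1 → run E
t=4: queue=[H,A,B,G,D] q_used=0 → run H
t=5: queue=[H,A,B,G,D,C,F] q_used=1 → run H
t=6: queue=[A,B,G,D,C,F,H] q_used=0 → run A
t=7: queue=[A,B,G,D,C,F,H] q_used=1 → run A
t=8: queue=[B,G,D,C,F,H,A] q_used=0 → run B
t=9: queue=[B,G,D,C,F,H,A] q_used=1 → run B
t=10: queue=[G,D,C,F,H,A,B] q_used=0 → run G
t=11: queue=[G,D,C,F,H,A,B] q_used=1 → run G
t=12: queue=[D,C,F,H,A,B,G] q_used=0 → run D
t=13: queue=[D,C,F,H,A,B,G] q_used=1 → run D
t=14: queue=[C,F,H,A,B,G] q_used=0 → run C
t=15: queue=[C,F,H,A,B,G] q_used=1 → run C
t=16: queue=[F,H,A,B,G] q_used=0 → run F
t=17: queue=[F,H,A,B,G] q_used=1 → run F
t=18: queue=[H,A,B,G] q_used=0 → run H
t=19: queue=[A,B,G] q_used=0 → run A
t=20: queue=[A,B,G] q_used=1 → run A
t=21: queue=[B,G,A] q_used=0 → run B
t=22: queue=[B,G,A] q_used=1 → run B
t=23: queue=[G,A] q_used=0 → run G
t=24: queue=[A] q_used=0 → run A
t=25: queue=[A] q_used=1 → run A
t=26: (idle)
t=27: (idle)
t=28: (idle)
t=29: (idle)
t=30: (idle)

context switches = 14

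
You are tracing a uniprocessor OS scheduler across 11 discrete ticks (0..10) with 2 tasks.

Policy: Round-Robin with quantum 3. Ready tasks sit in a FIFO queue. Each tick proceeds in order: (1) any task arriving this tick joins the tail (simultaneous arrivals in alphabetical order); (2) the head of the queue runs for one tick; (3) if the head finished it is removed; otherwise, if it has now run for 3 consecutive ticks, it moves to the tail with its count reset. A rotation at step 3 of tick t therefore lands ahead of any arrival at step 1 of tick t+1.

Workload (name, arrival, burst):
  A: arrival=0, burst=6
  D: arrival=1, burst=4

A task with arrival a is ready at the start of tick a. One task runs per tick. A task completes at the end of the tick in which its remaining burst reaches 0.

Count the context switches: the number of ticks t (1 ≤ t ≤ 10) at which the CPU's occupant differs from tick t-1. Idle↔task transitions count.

t=0: queue=[A] q_used=0 → run A
t=1: queue=[A,D] q_used=1 → run A
t=2: queue=[A,D] q_used=2 → run A
t=3: queue=[D,A] q_used=0 → run D
t=4: queue=[D,A] q_used=1 → run D
t=5: queue=[D,A] q_used=2 → run D
t=6: queue=[A,D] q_used=0 → run A
t=7: queue=[A,D] q_used=1 → run A
t=8: queue=[A,D] q_used=2 → run A
t=9: queue=[D] q_used=0 → run D
t=10: (idle)

context switches = 4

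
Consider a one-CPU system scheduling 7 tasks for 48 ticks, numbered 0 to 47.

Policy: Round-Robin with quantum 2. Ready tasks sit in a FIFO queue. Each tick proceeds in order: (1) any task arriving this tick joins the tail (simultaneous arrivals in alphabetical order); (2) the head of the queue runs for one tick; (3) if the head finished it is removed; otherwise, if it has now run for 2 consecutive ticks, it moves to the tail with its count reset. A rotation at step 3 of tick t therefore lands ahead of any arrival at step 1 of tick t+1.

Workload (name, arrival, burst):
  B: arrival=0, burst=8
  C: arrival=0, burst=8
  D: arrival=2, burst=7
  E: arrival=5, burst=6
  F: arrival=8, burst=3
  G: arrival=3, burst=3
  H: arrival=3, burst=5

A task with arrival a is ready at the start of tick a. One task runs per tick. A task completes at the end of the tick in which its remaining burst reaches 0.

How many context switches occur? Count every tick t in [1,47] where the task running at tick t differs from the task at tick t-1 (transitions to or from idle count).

t=0: queue=[B,C] q_used=0 → run B
t=1: queue=[B,C] q_used=1 → run B
t=2: queue=[C,B,D] q_used=0 → run C
t=3: queue=[C,B,D,G,H] q_used=1 → run C
t=4: queue=[B,D,G,H,C] q_used=0 → run B
t=5: queue=[B,D,G,H,C,E] q_used=1 → run B
t=6: queue=[D,G,H,C,E,B] q_used=0 → run D
t=7: queue=[D,G,H,C,E,B] q_used=1 → run D
t=8: queue=[G,H,C,E,B,D,F] q_used=0 → run G
t=9: queue=[G,H,C,E,B,D,F] q_used=1 → run G
t=10: queue=[H,C,E,B,D,F,G] q_used=0 → run H
t=11: queue=[H,C,E,B,D,F,G] q_used=1 → run H
t=12: queue=[C,E,B,D,F,G,H] q_used=0 → run C
t=13: queue=[C,E,B,D,F,G,H] q_used=1 → run C
t=14: queue=[E,B,D,F,G,H,C] q_used=0 → run E
t=15: queue=[E,B,D,F,G,H,C] q_used=1 → run E
t=16: queue=[B,D,F,G,H,C,E] q_used=0 → run B
t=17: queue=[B,D,F,G,H,C,E] q_used=1 → run B
t=18: queue=[D,F,G,H,C,E,B] q_used=0 → run D
t=19: queue=[D,F,G,H,C,E,B] q_used=1 → run D
t=20: queue=[F,G,H,C,E,B,D] q_used=0 → run F
t=21: queue=[F,G,H,C,E,B,D] q_used=1 → run F
t=22: queue=[G,H,C,E,B,D,F] q_used=0 → run G
t=23: queue=[H,C,E,B,D,F] q_used=0 → run H
t=24: queue=[H,C,E,B,D,F] q_used=1 → run H
t=25: queue=[C,E,B,D,F,H] q_used=0 → run C
t=26: queue=[C,E,B,D,F,H] q_used=1 → run C
t=27: queue=[E,B,D,F,H,C] q_used=0 → run E
t=28: queue=[E,B,D,F,H,C] q_used=1 → run E
t=29: queue=[B,D,F,H,C,E] q_used=0 → run B
t=30: queue=[B,D,F,H,C,E] q_used=1 → run B
t=31: queue=[D,F,H,C,E] q_used=0 → run D
t=32: queue=[D,F,H,C,E] q_used=1 → run D
t=33: queue=[F,H,C,E,D] q_used=0 → run F
t=34: queue=[H,C,E,D] q_used=0 → run H
t=35: queue=[C,E,D] q_used=0 → run C
t=36: queue=[C,E,D] q_used=1 → run C
t=37: queue=[E,D] q_used=0 → run E
t=38: queue=[E,D] q_used=1 → run E
t=39: queue=[D] q_used=0 → run D
t=40: (idle)
t=41: (idle)
t=42: (idle)
t=43: (idle)
t=44: (idle)
t=45: (idle)
t=46: (idle)
t=47: (idle)

context switches = 22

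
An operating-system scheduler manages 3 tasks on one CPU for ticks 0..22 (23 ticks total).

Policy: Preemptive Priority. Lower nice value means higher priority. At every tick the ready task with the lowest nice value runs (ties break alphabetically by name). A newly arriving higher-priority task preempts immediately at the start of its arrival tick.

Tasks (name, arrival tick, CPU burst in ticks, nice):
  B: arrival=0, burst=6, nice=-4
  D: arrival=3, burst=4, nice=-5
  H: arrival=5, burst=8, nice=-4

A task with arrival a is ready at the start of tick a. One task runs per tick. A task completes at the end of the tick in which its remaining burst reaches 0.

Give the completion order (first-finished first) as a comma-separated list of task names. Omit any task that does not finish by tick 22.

completion order = D, B, H

t=0: ready={B} → run B
t=1: ready={B} → run B
t=2: ready={B} → run B
t=3: ready={B,D} → run D
t=4: ready={B,D} → run D
t=5: ready={B,D,H} → run D
t=6: ready={B,D,H} → run D
t=7: ready={B,H} → run B
t=8: ready={B,H} → run B
t=9: ready={B,H} → run B
t=10: ready={H} → run H
t=11: ready={H} → run H
t=12: ready={H} → run H
t=13: ready={H} → run H
t=14: ready={H} → run H
t=15: ready={H} → run H
t=16: ready={H} → run H
t=17: ready={H} → run H
t=18: (idle)
t=19: (idle)
t=20: (idle)
t=21: (idle)
t=22: (idle)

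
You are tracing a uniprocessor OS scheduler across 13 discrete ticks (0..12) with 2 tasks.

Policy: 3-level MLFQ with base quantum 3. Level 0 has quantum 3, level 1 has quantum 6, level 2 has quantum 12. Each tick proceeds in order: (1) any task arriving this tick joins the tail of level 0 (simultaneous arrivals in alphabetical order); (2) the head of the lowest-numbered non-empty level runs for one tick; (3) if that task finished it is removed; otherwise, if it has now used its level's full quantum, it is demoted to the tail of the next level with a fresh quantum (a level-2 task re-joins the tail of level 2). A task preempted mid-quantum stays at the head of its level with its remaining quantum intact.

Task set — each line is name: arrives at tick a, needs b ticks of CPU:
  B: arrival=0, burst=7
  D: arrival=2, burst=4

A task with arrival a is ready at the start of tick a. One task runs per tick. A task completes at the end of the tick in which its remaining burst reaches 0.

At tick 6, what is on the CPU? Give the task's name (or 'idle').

running at tick 6 = B

t=0: L0/L1/L2 = B/-/- → run B
t=1: L0/L1/L2 = B/-/- → run B
t=2: L0/L1/L2 = BD/-/- → run B
t=3: L0/L1/L2 = D/B/- → run D
t=4: L0/L1/L2 = D/B/- → run D
t=5: L0/L1/L2 = D/B/- → run D
t=6: L0/L1/L2 = -/BD/- → run B
t=7: L0/L1/L2 = -/BD/- → run B
t=8: L0/L1/L2 = -/BD/- → run B
t=9: L0/L1/L2 = -/BD/- → run B
t=10: L0/L1/L2 = -/D/- → run D
t=11: (idle)
t=12: (idle)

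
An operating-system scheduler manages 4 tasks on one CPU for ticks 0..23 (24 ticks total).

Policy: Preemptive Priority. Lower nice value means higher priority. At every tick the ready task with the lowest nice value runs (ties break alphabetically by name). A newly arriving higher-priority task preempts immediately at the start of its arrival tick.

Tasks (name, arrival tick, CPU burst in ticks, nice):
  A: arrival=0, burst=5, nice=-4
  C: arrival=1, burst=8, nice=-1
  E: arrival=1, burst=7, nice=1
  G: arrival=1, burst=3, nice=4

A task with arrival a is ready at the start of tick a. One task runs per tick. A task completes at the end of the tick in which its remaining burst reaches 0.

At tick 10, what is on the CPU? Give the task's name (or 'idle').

running at tick 10 = C

t=0: ready={A} → run A
t=1: ready={A,C,E,G} → run A
t=2: ready={A,C,E,G} → run A
t=3: ready={A,C,E,G} → run A
t=4: ready={A,C,E,G} → run A
t=5: ready={C,E,G} → run C
t=6: ready={C,E,G} → run C
t=7: ready={C,E,G} → run C
t=8: ready={C,E,G} → run C
t=9: ready={C,E,G} → run C
t=10: ready={C,E,G} → run C
t=11: ready={C,E,G} → run C
t=12: ready={C,E,G} → run C
t=13: ready={E,G} → run E
t=14: ready={E,G} → run E
t=15: ready={E,G} → run E
t=16: ready={E,G} → run E
t=17: ready={E,G} → run E
t=18: ready={E,G} → run E
t=19: ready={E,G} → run E
t=20: ready={G} → run G
t=21: ready={G} → run G
t=22: ready={G} → run G
t=23: (idle)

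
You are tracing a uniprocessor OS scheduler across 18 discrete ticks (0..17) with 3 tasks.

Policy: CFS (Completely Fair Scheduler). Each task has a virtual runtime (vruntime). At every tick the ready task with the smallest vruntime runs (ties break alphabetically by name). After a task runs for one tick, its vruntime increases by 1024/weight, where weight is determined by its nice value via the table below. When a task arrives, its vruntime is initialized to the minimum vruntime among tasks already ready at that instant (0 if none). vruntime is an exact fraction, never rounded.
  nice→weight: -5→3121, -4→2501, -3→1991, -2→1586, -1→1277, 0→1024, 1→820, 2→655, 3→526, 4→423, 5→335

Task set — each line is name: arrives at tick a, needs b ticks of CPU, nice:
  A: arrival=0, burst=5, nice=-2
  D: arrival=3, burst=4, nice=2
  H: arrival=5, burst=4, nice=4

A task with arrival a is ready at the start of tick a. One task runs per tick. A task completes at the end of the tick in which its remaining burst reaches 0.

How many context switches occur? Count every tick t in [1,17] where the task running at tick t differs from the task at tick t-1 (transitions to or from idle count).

t=0: vr[A=0] → run A
t=1: vr[A=512/793] → run A
t=2: vr[A=1024/793] → run A
t=3: vr[A=1536/793 D=1536/793] → run A
t=4: vr[A=2048/793 D=1536/793] → run D
t=5: vr[A=2048/793 D=1818112/519415 H=2048/793] → run A
t=6: vr[D=1818112/519415 H=2048/793] → run H
t=7: vr[D=1818112/519415 H=1678336/335439] → run D
t=8: vr[D=2630144/519415 H=1678336/335439] → run H
t=9: vr[D=2630144/519415 H=2490368/335439] → run D
t=10: vr[D=3442176/519415 H=2490368/335439] → run D
t=11: vr[H=2490368/335439] → run H
t=12: vr[H=1100800/111813] → run H
t=13: (idle)
t=14: (idle)
t=15: (idle)
t=16: (idle)
t=17: (idle)

context switches = 8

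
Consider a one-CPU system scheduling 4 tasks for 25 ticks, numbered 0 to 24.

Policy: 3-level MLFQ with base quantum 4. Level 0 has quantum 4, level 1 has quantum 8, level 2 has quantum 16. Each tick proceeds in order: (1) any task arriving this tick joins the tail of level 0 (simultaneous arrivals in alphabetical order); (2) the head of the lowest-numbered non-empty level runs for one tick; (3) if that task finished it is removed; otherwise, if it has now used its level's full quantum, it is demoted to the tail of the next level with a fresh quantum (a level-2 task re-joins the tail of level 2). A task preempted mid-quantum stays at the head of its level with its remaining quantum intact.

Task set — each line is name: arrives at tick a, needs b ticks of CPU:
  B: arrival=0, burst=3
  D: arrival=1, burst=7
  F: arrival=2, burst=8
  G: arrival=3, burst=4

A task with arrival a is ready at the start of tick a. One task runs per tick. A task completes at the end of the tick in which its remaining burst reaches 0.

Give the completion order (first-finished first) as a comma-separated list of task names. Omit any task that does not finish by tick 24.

t=0: L0/L1/L2 = B/-/- → run B
t=1: L0/L1/L2 = BD/-/- → run B
t=2: L0/L1/L2 = BDF/-/- → run B
t=3: L0/L1/L2 = DFG/-/- → run D
t=4: L0/L1/L2 = DFG/-/- → run D
t=5: L0/L1/L2 = DFG/-/- → run D
t=6: L0/L1/L2 = DFG/-/- → run D
t=7: L0/L1/L2 = FG/D/- → run F
t=8: L0/L1/L2 = FG/D/- → run F
t=9: L0/L1/L2 = FG/D/- → run F
t=10: L0/L1/L2 = FG/D/- → run F
t=11: L0/L1/L2 = G/DF/- → run G
t=12: L0/L1/L2 = G/DF/- → run G
t=13: L0/L1/L2 = G/DF/- → run G
t=14: L0/L1/L2 = G/DF/- → run G
t=15: L0/L1/L2 = -/DF/- → run D
t=16: L0/L1/L2 = -/DF/- → run D
t=17: L0/L1/L2 = -/DF/- → run D
t=18: L0/L1/L2 = -/F/- → run F
t=19: L0/L1/L2 = -/F/- → run F
t=20: L0/L1/L2 = -/F/- → run F
t=21: L0/L1/L2 = -/F/- → run F
t=22: (idle)
t=23: (idle)
t=24: (idle)

completion order = B, G, D, F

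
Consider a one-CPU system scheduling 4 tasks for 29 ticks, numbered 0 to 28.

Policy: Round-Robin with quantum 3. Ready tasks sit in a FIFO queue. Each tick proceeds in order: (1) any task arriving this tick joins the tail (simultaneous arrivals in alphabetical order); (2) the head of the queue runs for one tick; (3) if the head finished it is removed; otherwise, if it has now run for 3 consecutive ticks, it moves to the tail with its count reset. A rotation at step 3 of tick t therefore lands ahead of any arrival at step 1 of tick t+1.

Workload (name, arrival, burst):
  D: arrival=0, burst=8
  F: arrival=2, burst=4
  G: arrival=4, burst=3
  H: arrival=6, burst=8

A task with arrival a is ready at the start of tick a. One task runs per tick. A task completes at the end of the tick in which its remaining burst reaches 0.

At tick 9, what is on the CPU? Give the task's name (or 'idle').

running at tick 9 = G

t=0: queue=[D] q_used=0 → run D
t=1: queue=[D] q_used=1 → run D
t=2: queue=[D,F] q_used=2 → run D
t=3: queue=[F,D] q_used=0 → run F
t=4: queue=[F,D,G] q_used=1 → run F
t=5: queue=[F,D,G] q_used=2 → run F
t=6: queue=[D,G,F,H] q_used=0 → run D
t=7: queue=[D,G,F,H] q_used=1 → run D
t=8: queue=[D,G,F,H] q_used=2 → run D
t=9: queue=[G,F,H,D] q_used=0 → run G
t=10: queue=[G,F,H,D] q_used=1 → run G
t=11: queue=[G,F,H,D] q_used=2 → run G
t=12: queue=[F,H,D] q_used=0 → run F
t=13: queue=[H,D] q_used=0 → run H
t=14: queue=[H,D] q_used=1 → run H
t=15: queue=[H,D] q_used=2 → run H
t=16: queue=[D,H] q_used=0 → run D
t=17: queue=[D,H] q_used=1 → run D
t=18: queue=[H] q_used=0 → run H
t=19: queue=[H] q_used=1 → run H
t=20: queue=[H] q_used=2 → run H
t=21: queue=[H] q_used=0 → run H
t=22: queue=[H] q_used=1 → run H
t=23: (idle)
t=24: (idle)
t=25: (idle)
t=26: (idle)
t=27: (idle)
t=28: (idle)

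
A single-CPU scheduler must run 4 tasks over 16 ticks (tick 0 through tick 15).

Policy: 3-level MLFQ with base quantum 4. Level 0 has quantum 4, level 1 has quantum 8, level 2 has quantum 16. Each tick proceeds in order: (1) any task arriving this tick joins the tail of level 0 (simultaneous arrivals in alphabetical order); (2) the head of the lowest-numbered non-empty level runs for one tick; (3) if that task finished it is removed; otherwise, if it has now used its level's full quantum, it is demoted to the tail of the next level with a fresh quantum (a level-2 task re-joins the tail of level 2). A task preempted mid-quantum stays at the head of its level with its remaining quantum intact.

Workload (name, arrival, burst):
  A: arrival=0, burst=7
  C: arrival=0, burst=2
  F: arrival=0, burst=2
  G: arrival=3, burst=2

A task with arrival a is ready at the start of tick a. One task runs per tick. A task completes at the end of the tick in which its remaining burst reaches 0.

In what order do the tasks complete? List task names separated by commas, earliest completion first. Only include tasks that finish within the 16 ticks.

completion order = C, F, G, A

t=0: L0/L1/L2 = ACF/-/- → run A
t=1: L0/L1/L2 = ACF/-/- → run A
t=2: L0/L1/L2 = ACF/-/- → run A
t=3: L0/L1/L2 = ACFG/-/- → run A
t=4: L0/L1/L2 = CFG/A/- → run C
t=5: L0/L1/L2 = CFG/A/- → run C
t=6: L0/L1/L2 = FG/A/- → run F
t=7: L0/L1/L2 = FG/A/- → run F
t=8: L0/L1/L2 = G/A/- → run G
t=9: L0/L1/L2 = G/A/- → run G
t=10: L0/L1/L2 = -/A/- → run A
t=11: L0/L1/L2 = -/A/- → run A
t=12: L0/L1/L2 = -/A/- → run A
t=13: (idle)
t=14: (idle)
t=15: (idle)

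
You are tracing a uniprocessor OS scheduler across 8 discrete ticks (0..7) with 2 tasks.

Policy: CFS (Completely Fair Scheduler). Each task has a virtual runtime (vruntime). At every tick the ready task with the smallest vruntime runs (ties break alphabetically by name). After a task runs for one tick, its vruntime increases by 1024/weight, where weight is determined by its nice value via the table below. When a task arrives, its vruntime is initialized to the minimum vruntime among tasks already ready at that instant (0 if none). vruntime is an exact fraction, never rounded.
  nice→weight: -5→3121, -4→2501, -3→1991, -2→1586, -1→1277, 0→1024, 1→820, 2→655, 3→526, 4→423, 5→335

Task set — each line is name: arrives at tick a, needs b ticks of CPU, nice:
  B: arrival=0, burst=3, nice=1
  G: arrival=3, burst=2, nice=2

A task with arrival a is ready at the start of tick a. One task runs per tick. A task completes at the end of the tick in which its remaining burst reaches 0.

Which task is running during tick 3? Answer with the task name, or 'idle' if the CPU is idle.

t=0: vr[B=0] → run B
t=1: vr[B=256/205] → run B
t=2: vr[B=512/205] → run B
t=3: vr[G=0] → run G
t=4: vr[G=1024/655] → run G
t=5: (idle)
t=6: (idle)
t=7: (idle)

running at tick 3 = G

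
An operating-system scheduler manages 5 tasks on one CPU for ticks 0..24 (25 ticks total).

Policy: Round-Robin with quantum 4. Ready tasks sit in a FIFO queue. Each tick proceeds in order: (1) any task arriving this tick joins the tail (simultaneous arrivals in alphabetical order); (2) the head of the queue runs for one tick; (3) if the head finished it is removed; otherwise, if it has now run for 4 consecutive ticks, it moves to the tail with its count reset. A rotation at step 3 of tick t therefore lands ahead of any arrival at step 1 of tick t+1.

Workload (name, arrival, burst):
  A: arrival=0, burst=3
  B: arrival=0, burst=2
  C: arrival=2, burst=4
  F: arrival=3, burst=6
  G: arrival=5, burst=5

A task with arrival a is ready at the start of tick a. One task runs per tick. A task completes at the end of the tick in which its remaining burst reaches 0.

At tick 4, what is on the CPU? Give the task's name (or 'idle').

t=0: queue=[A,B] q_used=0 → run A
t=1: queue=[A,B] q_used=1 → run A
t=2: queue=[A,B,C] q_used=2 → run A
t=3: queue=[B,C,F] q_used=0 → run B
t=4: queue=[B,C,F] q_used=1 → run B
t=5: queue=[C,F,G] q_used=0 → run C
t=6: queue=[C,F,G] q_used=1 → run C
t=7: queue=[C,F,G] q_used=2 → run C
t=8: queue=[C,F,G] q_used=3 → run C
t=9: queue=[F,G] q_used=0 → run F
t=10: queue=[F,G] q_used=1 → run F
t=11: queue=[F,G] q_used=2 → run F
t=12: queue=[F,G] q_used=3 → run F
t=13: queue=[G,F] q_used=0 → run G
t=14: queue=[G,F] q_used=1 → run G
t=15: queue=[G,F] q_used=2 → run G
t=16: queue=[G,F] q_used=3 → run G
t=17: queue=[F,G] q_used=0 → run F
t=18: queue=[F,G] q_used=1 → run F
t=19: queue=[G] q_used=0 → run G
t=20: (idle)
t=21: (idle)
t=22: (idle)
t=23: (idle)
t=24: (idle)

running at tick 4 = B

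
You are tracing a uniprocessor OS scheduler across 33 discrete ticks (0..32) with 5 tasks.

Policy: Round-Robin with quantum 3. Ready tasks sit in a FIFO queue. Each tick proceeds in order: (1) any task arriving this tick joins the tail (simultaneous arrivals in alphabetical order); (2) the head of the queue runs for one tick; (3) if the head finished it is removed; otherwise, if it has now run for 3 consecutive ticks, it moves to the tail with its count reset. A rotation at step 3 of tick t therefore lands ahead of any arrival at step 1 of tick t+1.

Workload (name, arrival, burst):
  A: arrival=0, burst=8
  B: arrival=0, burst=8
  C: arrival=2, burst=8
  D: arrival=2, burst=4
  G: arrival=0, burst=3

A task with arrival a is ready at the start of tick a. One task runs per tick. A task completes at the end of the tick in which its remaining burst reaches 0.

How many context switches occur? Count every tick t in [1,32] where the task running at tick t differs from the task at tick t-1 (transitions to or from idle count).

context switches = 12

t=0: queue=[A,B,G] q_used=0 → run A
t=1: queue=[A,B,G] q_used=1 → run A
t=2: queue=[A,B,G,C,D] q_used=2 → run A
t=3: queue=[B,G,C,D,A] q_used=0 → run B
t=4: queue=[B,G,C,D,A] q_used=1 → run B
t=5: queue=[B,G,C,D,A] q_used=2 → run B
t=6: queue=[G,C,D,A,B] q_used=0 → run G
t=7: queue=[G,C,D,A,B] q_used=1 → run G
t=8: queue=[G,C,D,A,B] q_used=2 → run G
t=9: queue=[C,D,A,B] q_used=0 → run C
t=10: queue=[C,D,A,B] q_used=1 → run C
t=11: queue=[C,D,A,B] q_used=2 → run C
t=12: queue=[D,A,B,C] q_used=0 → run D
t=13: queue=[D,A,B,C] q_used=1 → run D
t=14: queue=[D,A,B,C] q_used=2 → run D
t=15: queue=[A,B,C,D] q_used=0 → run A
t=16: queue=[A,B,C,D] q_used=1 → run A
t=17: queue=[A,B,C,D] q_used=2 → run A
t=18: queue=[B,C,D,A] q_used=0 → run B
t=19: queue=[B,C,D,A] q_used=1 → run B
t=20: queue=[B,C,D,A] q_used=2 → run B
t=21: queue=[C,D,A,B] q_used=0 → run C
t=22: queue=[C,D,A,B] q_used=1 → run C
t=23: queue=[C,D,A,B] q_used=2 → run C
t=24: queue=[D,A,B,C] q_used=0 → run D
t=25: queue=[A,B,C] q_used=0 → run A
t=26: queue=[A,B,C] q_used=1 → run A
t=27: queue=[B,C] q_used=0 → run B
t=28: queue=[B,C] q_used=1 → run B
t=29: queue=[C] q_used=0 → run C
t=30: queue=[C] q_used=1 → run C
t=31: (idle)
t=32: (idle)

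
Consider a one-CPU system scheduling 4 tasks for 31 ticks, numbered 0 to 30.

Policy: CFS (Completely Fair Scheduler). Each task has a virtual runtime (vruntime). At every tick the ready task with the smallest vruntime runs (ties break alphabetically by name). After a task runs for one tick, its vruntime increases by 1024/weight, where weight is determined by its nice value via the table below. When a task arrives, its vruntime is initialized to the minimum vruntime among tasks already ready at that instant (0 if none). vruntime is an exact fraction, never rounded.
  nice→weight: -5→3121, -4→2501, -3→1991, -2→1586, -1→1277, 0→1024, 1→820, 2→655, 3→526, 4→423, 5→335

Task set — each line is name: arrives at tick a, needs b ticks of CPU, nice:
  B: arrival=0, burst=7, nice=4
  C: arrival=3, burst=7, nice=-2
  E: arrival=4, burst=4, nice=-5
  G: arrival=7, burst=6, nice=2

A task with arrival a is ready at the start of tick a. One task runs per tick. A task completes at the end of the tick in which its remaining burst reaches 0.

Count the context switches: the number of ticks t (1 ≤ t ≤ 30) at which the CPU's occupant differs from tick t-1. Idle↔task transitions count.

t=0: vr[B=0] → run B
t=1: vr[B=1024/423] → run B
t=2: vr[B=2048/423] → run B
t=3: vr[B=1024/141 C=1024/141] → run B
t=4: vr[B=4096/423 C=1024/141 E=1024/141] → run C
t=5: vr[B=4096/423 C=884224/111813 E=1024/141] → run E
t=6: vr[B=4096/423 C=884224/111813 E=3340288/440061] → run E
t=7: vr[B=4096/423 C=884224/111813 E=3484672/440061 G=884224/111813] → run C
t=8: vr[B=4096/423 C=956416/111813 E=3484672/440061 G=884224/111813] → run G
t=9: vr[B=4096/423 C=956416/111813 E=3484672/440061 G=693663232/73237515] → run E
t=10: vr[B=4096/423 C=956416/111813 E=3629056/440061 G=693663232/73237515] → run E
t=11: vr[B=4096/423 C=956416/111813 G=693663232/73237515] → run C
t=12: vr[B=4096/423 C=1028608/111813 G=693663232/73237515] → run C
t=13: vr[B=4096/423 C=1100800/111813 G=693663232/73237515] → run G
t=14: vr[B=4096/423 C=1100800/111813 G=808159744/73237515] → run B
t=15: vr[B=5120/423 C=1100800/111813 G=808159744/73237515] → run C
t=16: vr[B=5120/423 C=1172992/111813 G=808159744/73237515] → run C
t=17: vr[B=5120/423 C=1245184/111813 G=808159744/73237515] → run G
t=18: vr[B=5120/423 C=1245184/111813 G=922656256/73237515] → run C
t=19: vr[B=5120/423 G=922656256/73237515] → run B
t=20: vr[B=2048/141 G=922656256/73237515] → run G
t=21: vr[B=2048/141 G=1037152768/73237515] → run G
t=22: vr[B=2048/141 G=230329856/14647503] → run B
t=23: vr[G=230329856/14647503] → run G
t=24: (idle)
t=25: (idle)
t=26: (idle)
t=27: (idle)
t=28: (idle)
t=29: (idle)
t=30: (idle)

context switches = 16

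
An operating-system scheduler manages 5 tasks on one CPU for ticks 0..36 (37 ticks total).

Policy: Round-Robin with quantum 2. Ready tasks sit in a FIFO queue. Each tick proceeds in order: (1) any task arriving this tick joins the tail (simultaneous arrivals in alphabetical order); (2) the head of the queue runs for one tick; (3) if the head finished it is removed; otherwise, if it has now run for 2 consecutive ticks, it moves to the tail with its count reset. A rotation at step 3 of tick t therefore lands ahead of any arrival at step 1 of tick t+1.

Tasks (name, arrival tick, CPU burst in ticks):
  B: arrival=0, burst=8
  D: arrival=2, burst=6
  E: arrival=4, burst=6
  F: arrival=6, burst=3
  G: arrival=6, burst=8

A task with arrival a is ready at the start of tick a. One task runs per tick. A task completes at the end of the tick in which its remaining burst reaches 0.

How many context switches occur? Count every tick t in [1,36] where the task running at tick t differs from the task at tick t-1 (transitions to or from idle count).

context switches = 14

t=0: queue=[B] q_used=0 → run B
t=1: queue=[B] q_used=1 → run B
t=2: queue=[B,D] q_used=0 → run B
t=3: queue=[B,D] q_used=1 → run B
t=4: queue=[D,B,E] q_used=0 → run D
t=5: queue=[D,B,E] q_used=1 → run D
t=6: queue=[B,E,D,F,G] q_used=0 → run B
t=7: queue=[B,E,D,F,G] q_used=1 → run B
t=8: queue=[E,D,F,G,B] q_used=0 → run E
t=9: queue=[E,D,F,G,B] q_used=1 → run E
t=10: queue=[D,F,G,B,E] q_used=0 → run D
t=11: queue=[D,F,G,B,E] q_used=1 → run D
t=12: queue=[F,G,B,E,D] q_used=0 → run F
t=13: queue=[F,G,B,E,D] q_used=1 → run F
t=14: queue=[G,B,E,D,F] q_used=0 → run G
t=15: queue=[G,B,E,D,F] q_used=1 → run G
t=16: queue=[B,E,D,F,G] q_used=0 → run B
t=17: queue=[B,E,D,F,G] q_used=1 → run B
t=18: queue=[E,D,F,G] q_used=0 → run E
t=19: queue=[E,D,F,G] q_used=1 → run E
t=20: queue=[D,F,G,E] q_used=0 → run D
t=21: queue=[D,F,G,E] q_used=1 → run D
t=22: queue=[F,G,E] q_used=0 → run F
t=23: queue=[G,E] q_used=0 → run G
t=24: queue=[G,E] q_used=1 → run G
t=25: queue=[E,G] q_used=0 → run E
t=26: queue=[E,G] q_used=1 → run E
t=27: queue=[G] q_used=0 → run G
t=28: queue=[G] q_used=1 → run G
t=29: queue=[G] q_used=0 → run G
t=30: queue=[G] q_used=1 → run G
t=31: (idle)
t=32: (idle)
t=33: (idle)
t=34: (idle)
t=35: (idle)
t=36: (idle)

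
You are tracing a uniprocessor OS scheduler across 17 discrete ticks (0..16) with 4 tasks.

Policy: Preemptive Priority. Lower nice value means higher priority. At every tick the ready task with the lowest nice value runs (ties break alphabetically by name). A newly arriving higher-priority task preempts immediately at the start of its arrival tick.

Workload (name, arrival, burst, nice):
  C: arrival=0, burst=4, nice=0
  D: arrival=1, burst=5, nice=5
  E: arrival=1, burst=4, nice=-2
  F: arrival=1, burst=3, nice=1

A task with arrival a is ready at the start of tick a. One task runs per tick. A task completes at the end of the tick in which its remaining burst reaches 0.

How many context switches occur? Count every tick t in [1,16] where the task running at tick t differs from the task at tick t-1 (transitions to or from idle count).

context switches = 5

t=0: ready={C} → run C
t=1: ready={C,D,E,F} → run E
t=2: ready={C,D,E,F} → run E
t=3: ready={C,D,E,F} → run E
t=4: ready={C,D,E,F} → run E
t=5: ready={C,D,F} → run C
t=6: ready={C,D,F} → run C
t=7: ready={C,D,F} → run C
t=8: ready={D,F} → run F
t=9: ready={D,F} → run F
t=10: ready={D,F} → run F
t=11: ready={D} → run D
t=12: ready={D} → run D
t=13: ready={D} → run D
t=14: ready={D} → run D
t=15: ready={D} → run D
t=16: (idle)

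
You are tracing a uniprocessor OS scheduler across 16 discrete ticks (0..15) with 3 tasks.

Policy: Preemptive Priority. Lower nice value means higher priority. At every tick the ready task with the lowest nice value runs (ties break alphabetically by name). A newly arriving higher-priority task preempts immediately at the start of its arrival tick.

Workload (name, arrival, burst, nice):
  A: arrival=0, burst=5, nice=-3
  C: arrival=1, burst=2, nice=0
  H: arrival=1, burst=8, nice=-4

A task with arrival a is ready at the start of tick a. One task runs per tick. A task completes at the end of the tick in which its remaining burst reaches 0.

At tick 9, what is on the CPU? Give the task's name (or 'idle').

t=0: ready={A} → run A
t=1: ready={A,C,H} → run H
t=2: ready={A,C,H} → run H
t=3: ready={A,C,H} → run H
t=4: ready={A,C,H} → run H
t=5: ready={A,C,H} → run H
t=6: ready={A,C,H} → run H
t=7: ready={A,C,H} → run H
t=8: ready={A,C,H} → run H
t=9: ready={A,C} → run A
t=10: ready={A,C} → run A
t=11: ready={A,C} → run A
t=12: ready={A,C} → run A
t=13: ready={C} → run C
t=14: ready={C} → run C
t=15: (idle)

running at tick 9 = A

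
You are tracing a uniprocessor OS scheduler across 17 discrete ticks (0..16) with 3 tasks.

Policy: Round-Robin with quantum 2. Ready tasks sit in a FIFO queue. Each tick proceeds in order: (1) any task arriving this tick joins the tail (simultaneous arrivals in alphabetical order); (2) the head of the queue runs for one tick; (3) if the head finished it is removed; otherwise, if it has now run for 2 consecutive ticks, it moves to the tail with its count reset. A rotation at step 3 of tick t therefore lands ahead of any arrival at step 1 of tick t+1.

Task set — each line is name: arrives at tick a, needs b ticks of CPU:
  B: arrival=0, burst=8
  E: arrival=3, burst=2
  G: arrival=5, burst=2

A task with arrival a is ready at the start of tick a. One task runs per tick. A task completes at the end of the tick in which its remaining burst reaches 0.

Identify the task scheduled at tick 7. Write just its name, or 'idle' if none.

running at tick 7 = B

t=0: queue=[B] q_used=0 → run B
t=1: queue=[B] q_used=1 → run B
t=2: queue=[B] q_used=0 → run B
t=3: queue=[B,E] q_used=1 → run B
t=4: queue=[E,B] q_used=0 → run E
t=5: queue=[E,B,G] q_used=1 → run E
t=6: queue=[B,G] q_used=0 → run B
t=7: queue=[B,G] q_used=1 → run B
t=8: queue=[G,B] q_used=0 → run G
t=9: queue=[G,B] q_used=1 → run G
t=10: queue=[B] q_used=0 → run B
t=11: queue=[B] q_used=1 → run B
t=12: (idle)
t=13: (idle)
t=14: (idle)
t=15: (idle)
t=16: (idle)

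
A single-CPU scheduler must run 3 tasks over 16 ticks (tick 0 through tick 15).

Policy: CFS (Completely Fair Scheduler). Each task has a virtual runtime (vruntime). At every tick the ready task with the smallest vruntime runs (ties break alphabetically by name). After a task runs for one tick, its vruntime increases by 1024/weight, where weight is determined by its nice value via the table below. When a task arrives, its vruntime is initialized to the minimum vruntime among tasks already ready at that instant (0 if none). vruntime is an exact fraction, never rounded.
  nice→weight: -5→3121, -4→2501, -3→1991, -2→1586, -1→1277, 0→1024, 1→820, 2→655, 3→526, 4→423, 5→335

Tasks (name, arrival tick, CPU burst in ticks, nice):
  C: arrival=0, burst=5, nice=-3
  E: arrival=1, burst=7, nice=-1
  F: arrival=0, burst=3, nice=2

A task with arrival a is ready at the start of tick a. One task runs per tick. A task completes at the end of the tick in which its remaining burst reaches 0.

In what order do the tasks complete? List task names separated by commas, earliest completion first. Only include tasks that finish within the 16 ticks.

t=0: vr[C=0 F=0] → run C
t=1: vr[C=1024/1991 E=0 F=0] → run E
t=2: vr[C=1024/1991 E=1024/1277 F=0] → run F
t=3: vr[C=1024/1991 E=1024/1277 F=1024/655] → run C
t=4: vr[C=2048/1991 E=1024/1277 F=1024/655] → run E
t=5: vr[C=2048/1991 E=2048/1277 F=1024/655] → run C
t=6: vr[C=3072/1991 E=2048/1277 F=1024/655] → run C
t=7: vr[C=4096/1991 E=2048/1277 F=1024/655] → run F
t=8: vr[C=4096/1991 E=2048/1277 F=2048/655] → run E
t=9: vr[C=4096/1991 E=3072/1277 F=2048/655] → run C
t=10: vr[E=3072/1277 F=2048/655] → run E
t=11: vr[E=4096/1277 F=2048/655] → run F
t=12: vr[E=4096/1277] → run E
t=13: vr[E=5120/1277] → run E
t=14: vr[E=6144/1277] → run E
t=15: (idle)

completion order = C, F, E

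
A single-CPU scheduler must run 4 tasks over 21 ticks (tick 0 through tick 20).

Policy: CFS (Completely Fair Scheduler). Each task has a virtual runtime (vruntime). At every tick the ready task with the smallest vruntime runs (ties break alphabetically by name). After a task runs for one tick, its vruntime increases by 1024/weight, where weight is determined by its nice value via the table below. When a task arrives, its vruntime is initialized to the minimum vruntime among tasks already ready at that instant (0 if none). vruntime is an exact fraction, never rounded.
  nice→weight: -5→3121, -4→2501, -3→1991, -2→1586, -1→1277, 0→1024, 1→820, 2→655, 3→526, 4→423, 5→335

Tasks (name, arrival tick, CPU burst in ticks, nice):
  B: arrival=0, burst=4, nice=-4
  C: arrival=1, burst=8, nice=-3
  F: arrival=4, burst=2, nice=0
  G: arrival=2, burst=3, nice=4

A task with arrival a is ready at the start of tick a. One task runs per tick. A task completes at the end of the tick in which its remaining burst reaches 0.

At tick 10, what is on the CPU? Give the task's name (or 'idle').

running at tick 10 = C

t=0: vr[B=0] → run B
t=1: vr[B=1024/2501 C=1024/2501] → run B
t=2: vr[B=2048/2501 C=1024/2501 G=1024/2501] → run C
t=3: vr[B=2048/2501 C=4599808/4979491 G=1024/2501] → run G
t=4: vr[B=2048/2501 C=4599808/4979491 F=2048/2501 G=2994176/1057923] → run B
t=5: vr[B=3072/2501 C=4599808/4979491 F=2048/2501 G=2994176/1057923] → run F
t=6: vr[B=3072/2501 C=4599808/4979491 F=4549/2501 G=2994176/1057923] → run C
t=7: vr[B=3072/2501 C=7160832/4979491 F=4549/2501 G=2994176/1057923] → run B
t=8: vr[C=7160832/4979491 F=4549/2501 G=2994176/1057923] → run C
t=9: vr[C=9721856/4979491 F=4549/2501 G=2994176/1057923] → run F
t=10: vr[C=9721856/4979491 G=2994176/1057923] → run C
t=11: vr[C=12282880/4979491 G=2994176/1057923] → run C
t=12: vr[C=14843904/4979491 G=2994176/1057923] → run G
t=13: vr[C=14843904/4979491 G=5555200/1057923] → run C
t=14: vr[C=17404928/4979491 G=5555200/1057923] → run C
t=15: vr[C=19965952/4979491 G=5555200/1057923] → run C
t=16: vr[G=5555200/1057923] → run G
t=17: (idle)
t=18: (idle)
t=19: (idle)
t=20: (idle)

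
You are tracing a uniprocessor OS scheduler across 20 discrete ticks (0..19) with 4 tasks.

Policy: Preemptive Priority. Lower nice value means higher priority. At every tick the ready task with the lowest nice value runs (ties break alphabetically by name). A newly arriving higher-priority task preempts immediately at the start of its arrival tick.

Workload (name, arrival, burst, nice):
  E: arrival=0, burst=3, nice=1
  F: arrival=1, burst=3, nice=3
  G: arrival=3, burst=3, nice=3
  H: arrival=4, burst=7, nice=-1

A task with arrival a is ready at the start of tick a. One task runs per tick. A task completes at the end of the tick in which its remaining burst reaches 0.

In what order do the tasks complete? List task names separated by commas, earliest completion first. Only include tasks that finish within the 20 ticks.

t=0: ready={E} → run E
t=1: ready={E,F} → run E
t=2: ready={E,F} → run E
t=3: ready={F,G} → run F
t=4: ready={F,G,H} → run H
t=5: ready={F,G,H} → run H
t=6: ready={F,G,H} → run H
t=7: ready={F,G,H} → run H
t=8: ready={F,G,H} → run H
t=9: ready={F,G,H} → run H
t=10: ready={F,G,H} → run H
t=11: ready={F,G} → run F
t=12: ready={F,G} → run F
t=13: ready={G} → run G
t=14: ready={G} → run G
t=15: ready={G} → run G
t=16: (idle)
t=17: (idle)
t=18: (idle)
t=19: (idle)

completion order = E, H, F, G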